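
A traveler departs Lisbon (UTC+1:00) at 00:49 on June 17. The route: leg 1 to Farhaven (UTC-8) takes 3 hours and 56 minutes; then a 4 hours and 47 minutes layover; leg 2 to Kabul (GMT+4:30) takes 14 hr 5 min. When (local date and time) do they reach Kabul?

03:07 on June 18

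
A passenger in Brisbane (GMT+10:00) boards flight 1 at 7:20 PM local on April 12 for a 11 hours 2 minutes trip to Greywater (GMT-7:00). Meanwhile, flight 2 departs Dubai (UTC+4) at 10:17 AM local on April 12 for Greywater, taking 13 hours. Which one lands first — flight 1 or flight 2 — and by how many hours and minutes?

Flight 1 in UTC: 7:20 PM − 10:00 = 9:20 AM on Apr 12.
+11 hours 2 minutes → arrive 8:22 PM UTC on Apr 12.
Flight 2 in UTC: 10:17 AM − 4:00 = 6:17 AM on Apr 12.
+13 hours → arrive 7:17 PM UTC on Apr 12.
Flight 2 lands earlier by 1 hour 5 minutes.

the second, by 1 hour 5 minutes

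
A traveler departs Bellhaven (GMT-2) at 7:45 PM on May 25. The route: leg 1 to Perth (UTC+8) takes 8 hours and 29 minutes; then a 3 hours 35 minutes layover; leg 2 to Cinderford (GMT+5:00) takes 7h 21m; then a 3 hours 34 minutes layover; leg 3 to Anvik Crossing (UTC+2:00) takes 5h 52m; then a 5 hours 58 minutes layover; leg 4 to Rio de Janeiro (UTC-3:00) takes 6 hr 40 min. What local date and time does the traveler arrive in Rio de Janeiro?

Convert departure to UTC: 7:45 PM + 2:00 = 9:45 PM UTC on May 25.
Add 8 hours 29 minutes leg 1 → 6:14 AM UTC (May 26).
Add 3 hours and 35 minutes layover in Perth → 9:49 AM UTC.
Add 7 hours and 21 minutes leg 2 → 5:10 PM UTC.
Add 3 hours 34 minutes layover in Cinderford → 8:44 PM UTC.
Add 5 hours 52 minutes leg 3 → 2:36 AM UTC (May 27).
Add 5 hours 58 minutes layover in Anvik Crossing → 8:34 AM UTC.
Add 6 hours and 40 minutes leg 4 → 3:14 PM UTC.
Rio de Janeiro is UTC−3:00, so local arrival = 3:14 PM − 3:00 = 12:14 PM on May 27.

12:14 PM on May 27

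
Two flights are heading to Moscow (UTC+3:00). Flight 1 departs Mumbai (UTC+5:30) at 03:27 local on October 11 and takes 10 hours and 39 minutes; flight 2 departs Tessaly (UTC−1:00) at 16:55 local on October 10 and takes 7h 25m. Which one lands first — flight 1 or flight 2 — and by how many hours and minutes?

the second, by 7 hours 16 minutes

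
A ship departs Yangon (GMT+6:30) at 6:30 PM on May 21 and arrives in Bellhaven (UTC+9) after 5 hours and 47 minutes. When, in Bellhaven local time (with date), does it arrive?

Convert departure to UTC: 6:30 PM − 6:30 = 12:00 PM UTC on May 21.
Add 5 hours 47 minutes travel time → 5:47 PM UTC.
Bellhaven is UTC+9:00, so local arrival = 5:47 PM + 9:00 = 2:47 AM on May 22.

2:47 AM on May 22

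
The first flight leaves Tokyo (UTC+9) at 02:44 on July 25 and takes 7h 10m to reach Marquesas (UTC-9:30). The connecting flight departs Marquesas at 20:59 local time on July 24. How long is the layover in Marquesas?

Convert departure to UTC: 02:44 − 9:00 = 17:44 UTC on Jul 24.
Add 7 hours and 10 minutes flight time → 00:54 UTC (Jul 25).
Marquesas is UTC−9:30, so local arrival = 00:54 − 9:30 = 15:24 on Jul 24.
Layover = 20:59 − 15:24 = 5 hours 35 minutes.

5 hours 35 minutes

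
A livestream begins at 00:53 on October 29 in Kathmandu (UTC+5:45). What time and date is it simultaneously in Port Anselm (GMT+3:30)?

22:38 on October 28

In UTC: 00:53 − 5:45 = 19:08 on Oct 28.
Port Anselm is UTC+3:30: 19:08 + 3:30 = 22:38 on Oct 28.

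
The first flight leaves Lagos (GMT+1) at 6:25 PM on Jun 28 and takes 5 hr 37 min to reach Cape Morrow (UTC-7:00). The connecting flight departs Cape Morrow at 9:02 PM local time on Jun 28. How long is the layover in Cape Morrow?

Convert departure to UTC: 6:25 PM − 1:00 = 5:25 PM UTC on Jun 28.
Add 5 hours 37 minutes flight time → 11:02 PM UTC.
Cape Morrow is UTC−7:00, so local arrival = 11:02 PM − 7:00 = 4:02 PM on Jun 28.
Layover = 9:02 PM − 4:02 PM = 5 hours.

5 hours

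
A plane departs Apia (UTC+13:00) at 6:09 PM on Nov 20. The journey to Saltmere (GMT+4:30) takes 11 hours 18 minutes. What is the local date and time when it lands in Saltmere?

Convert departure to UTC: 6:09 PM − 13:00 = 5:09 AM UTC on Nov 20.
Add 11 hours 18 minutes travel time → 4:27 PM UTC.
Saltmere is UTC+4:30, so local arrival = 4:27 PM + 4:30 = 8:57 PM on Nov 20.

8:57 PM on November 20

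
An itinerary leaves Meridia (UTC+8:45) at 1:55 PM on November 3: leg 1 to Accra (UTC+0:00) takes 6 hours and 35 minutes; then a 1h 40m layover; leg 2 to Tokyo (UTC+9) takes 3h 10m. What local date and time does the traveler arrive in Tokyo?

1:35 AM on November 4

Convert departure to UTC: 1:55 PM − 8:45 = 5:10 AM UTC on Nov 3.
Add 6 hours 35 minutes leg 1 → 11:45 AM UTC.
Add 1 hour 40 minutes layover in Accra → 1:25 PM UTC.
Add 3 hours 10 minutes leg 2 → 4:35 PM UTC.
Tokyo is UTC+9:00, so local arrival = 4:35 PM + 9:00 = 1:35 AM on Nov 4.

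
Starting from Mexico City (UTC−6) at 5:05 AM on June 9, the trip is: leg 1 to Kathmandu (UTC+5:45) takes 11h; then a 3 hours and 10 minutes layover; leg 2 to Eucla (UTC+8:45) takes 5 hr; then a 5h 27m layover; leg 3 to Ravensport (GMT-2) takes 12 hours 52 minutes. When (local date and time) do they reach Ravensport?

10:34 PM on Jun 10

Convert departure to UTC: 5:05 AM + 6:00 = 11:05 AM UTC on Jun 9.
Add 11 hours leg 1 → 10:05 PM UTC.
Add 3 hours 10 minutes layover in Kathmandu → 1:15 AM UTC (Jun 10).
Add 5 hours leg 2 → 6:15 AM UTC.
Add 5 hours and 27 minutes layover in Eucla → 11:42 AM UTC.
Add 12 hours and 52 minutes leg 3 → 12:34 AM UTC (Jun 11).
Ravensport is UTC−2:00, so local arrival = 12:34 AM − 2:00 = 10:34 PM on Jun 10.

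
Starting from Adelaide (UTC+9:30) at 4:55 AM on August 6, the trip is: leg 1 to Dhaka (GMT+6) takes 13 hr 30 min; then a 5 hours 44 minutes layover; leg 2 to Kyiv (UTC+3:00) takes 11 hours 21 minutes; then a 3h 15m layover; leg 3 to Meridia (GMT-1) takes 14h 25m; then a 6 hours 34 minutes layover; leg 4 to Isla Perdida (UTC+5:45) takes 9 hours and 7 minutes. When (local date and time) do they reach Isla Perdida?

Convert departure to UTC: 4:55 AM − 9:30 = 7:25 PM UTC on Aug 5.
Add 13 hours 30 minutes leg 1 → 8:55 AM UTC (Aug 6).
Add 5 hours 44 minutes layover in Dhaka → 2:39 PM UTC.
Add 11 hours and 21 minutes leg 2 → 2:00 AM UTC (Aug 7).
Add 3 hours and 15 minutes layover in Kyiv → 5:15 AM UTC.
Add 14 hours 25 minutes leg 3 → 7:40 PM UTC.
Add 6 hours and 34 minutes layover in Meridia → 2:14 AM UTC (Aug 8).
Add 9 hours 7 minutes leg 4 → 11:21 AM UTC.
Isla Perdida is UTC+5:45, so local arrival = 11:21 AM + 5:45 = 5:06 PM on Aug 8.

5:06 PM on August 8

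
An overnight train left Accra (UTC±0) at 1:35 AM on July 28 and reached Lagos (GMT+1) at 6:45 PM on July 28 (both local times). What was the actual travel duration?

Departure is already UTC: 1:35 AM on Jul 28.
Arrival in UTC: 6:45 PM − 1:00 = 5:45 PM on Jul 28.
Elapsed = 5:45 PM − 1:35 AM = 16 hours 10 minutes.

16 hours 10 minutes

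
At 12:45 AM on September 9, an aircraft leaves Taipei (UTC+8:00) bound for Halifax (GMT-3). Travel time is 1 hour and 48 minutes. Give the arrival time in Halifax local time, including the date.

Halifax is 11:00 behind Taipei.
After 1 hour 48 minutes it is 2:33 AM in Taipei.
Shift by the zone difference: 2:33 AM − 11:00 = 3:33 PM on Sep 8 in Halifax.

3:33 PM on September 8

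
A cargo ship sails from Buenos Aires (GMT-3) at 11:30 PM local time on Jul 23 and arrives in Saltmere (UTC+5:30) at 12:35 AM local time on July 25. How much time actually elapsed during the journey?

Departure in UTC: 11:30 PM + 3:00 = 2:30 AM on Jul 24.
Arrival in UTC: 12:35 AM − 5:30 = 7:05 PM on Jul 24.
Elapsed = 7:05 PM − 2:30 AM = 16 hours 35 minutes.

16 hours 35 minutes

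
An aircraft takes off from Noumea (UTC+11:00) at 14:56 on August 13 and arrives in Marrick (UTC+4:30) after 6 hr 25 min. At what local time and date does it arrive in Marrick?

14:51 on August 13

Marrick is 6:30 behind Noumea.
After 6 hours 25 minutes it is 21:21 in Noumea.
Shift by the zone difference: 21:21 − 6:30 = 14:51 on Aug 13 in Marrick.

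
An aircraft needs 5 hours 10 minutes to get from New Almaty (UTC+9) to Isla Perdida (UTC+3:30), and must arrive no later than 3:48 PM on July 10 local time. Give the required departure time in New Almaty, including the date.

4:08 PM on July 10

Target arrival in UTC: 3:48 PM − 3:30 = 12:18 PM on Jul 10.
Subtract 5 hours and 10 minutes → departure 7:08 AM UTC on Jul 10.
New Almaty is UTC+9:00: 7:08 AM + 9:00 = 4:08 PM on Jul 10.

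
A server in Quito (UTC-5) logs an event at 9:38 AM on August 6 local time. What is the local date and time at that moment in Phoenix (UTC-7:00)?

7:38 AM on August 6

Phoenix is 2:00 behind Quito.
Shift by the zone difference: 9:38 AM − 2:00 = 7:38 AM on Aug 6 in Phoenix.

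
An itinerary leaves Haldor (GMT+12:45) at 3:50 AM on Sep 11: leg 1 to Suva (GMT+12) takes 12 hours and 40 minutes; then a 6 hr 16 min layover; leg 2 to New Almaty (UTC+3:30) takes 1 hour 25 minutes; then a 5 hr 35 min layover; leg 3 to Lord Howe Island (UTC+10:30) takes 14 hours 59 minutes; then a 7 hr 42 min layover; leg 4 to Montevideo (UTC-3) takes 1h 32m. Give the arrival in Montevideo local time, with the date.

Convert departure to UTC: 3:50 AM − 12:45 = 3:05 PM UTC on Sep 10.
Add 12 hours and 40 minutes leg 1 → 3:45 AM UTC (Sep 11).
Add 6 hours 16 minutes layover in Suva → 10:01 AM UTC.
Add 1 hour and 25 minutes leg 2 → 11:26 AM UTC.
Add 5 hours 35 minutes layover in New Almaty → 5:01 PM UTC.
Add 14 hours 59 minutes leg 3 → 8:00 AM UTC (Sep 12).
Add 7 hours 42 minutes layover in Lord Howe Island → 3:42 PM UTC.
Add 1 hour and 32 minutes leg 4 → 5:14 PM UTC.
Montevideo is UTC−3:00, so local arrival = 5:14 PM − 3:00 = 2:14 PM on Sep 12.

2:14 PM on September 12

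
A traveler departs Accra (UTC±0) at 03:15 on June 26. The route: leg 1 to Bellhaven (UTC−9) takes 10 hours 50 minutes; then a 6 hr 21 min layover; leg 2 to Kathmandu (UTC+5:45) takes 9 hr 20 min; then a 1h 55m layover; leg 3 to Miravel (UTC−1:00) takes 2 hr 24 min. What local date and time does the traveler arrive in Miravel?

Accra is at UTC+0, so departure is already 03:15 UTC on Jun 26.
Add 10 hours and 50 minutes leg 1 → 14:05 UTC.
Add 6 hours and 21 minutes layover in Bellhaven → 20:26 UTC.
Add 9 hours and 20 minutes leg 2 → 05:46 UTC (Jun 27).
Add 1 hour 55 minutes layover in Kathmandu → 07:41 UTC.
Add 2 hours and 24 minutes leg 3 → 10:05 UTC.
Miravel is UTC−1:00, so local arrival = 10:05 − 1:00 = 09:05 on Jun 27.

09:05 on June 27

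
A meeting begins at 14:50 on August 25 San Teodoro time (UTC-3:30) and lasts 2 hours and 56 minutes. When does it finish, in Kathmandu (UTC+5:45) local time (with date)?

03:01 on Aug 26

Convert start to UTC: 14:50 + 3:30 = 18:20 UTC on Aug 25.
Add 2 hours 56 minutes duration → 21:16 UTC.
Kathmandu is UTC+5:45, so local end time = 21:16 + 5:45 = 03:01 on Aug 26.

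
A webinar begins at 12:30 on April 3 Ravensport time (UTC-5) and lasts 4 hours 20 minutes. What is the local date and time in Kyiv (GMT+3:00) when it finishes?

Kyiv is 8:00 ahead of Ravensport.
After 4 hours and 20 minutes it is 16:50 in Ravensport.
Shift by the zone difference: 16:50 + 8:00 = 00:50 on Apr 4 in Kyiv.

00:50 on April 4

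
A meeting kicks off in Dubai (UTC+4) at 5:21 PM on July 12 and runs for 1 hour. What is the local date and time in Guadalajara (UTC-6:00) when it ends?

8:21 AM on July 12

Guadalajara is 10:00 behind Dubai.
After 1 hour it is 6:21 PM in Dubai.
Shift by the zone difference: 6:21 PM − 10:00 = 8:21 AM on Jul 12 in Guadalajara.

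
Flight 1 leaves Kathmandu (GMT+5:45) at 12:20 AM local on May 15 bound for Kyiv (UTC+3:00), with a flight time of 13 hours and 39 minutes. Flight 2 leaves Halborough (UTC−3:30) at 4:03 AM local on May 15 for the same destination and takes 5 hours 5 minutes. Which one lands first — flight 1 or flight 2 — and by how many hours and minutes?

Flight 1 in UTC: 12:20 AM − 5:45 = 6:35 PM on May 14.
+13 hours and 39 minutes → arrive 8:14 AM UTC on May 15.
Flight 2 in UTC: 4:03 AM + 3:30 = 7:33 AM on May 15.
+5 hours 5 minutes → arrive 12:38 PM UTC on May 15.
Flight 1 lands earlier by 4 hours 24 minutes.

the first, by 4 hours 24 minutes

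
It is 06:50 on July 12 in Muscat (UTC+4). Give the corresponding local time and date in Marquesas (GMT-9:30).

In UTC: 06:50 − 4:00 = 02:50 on Jul 12.
Marquesas is UTC−9:30: 02:50 − 9:30 = 17:20 on Jul 11.

17:20 on July 11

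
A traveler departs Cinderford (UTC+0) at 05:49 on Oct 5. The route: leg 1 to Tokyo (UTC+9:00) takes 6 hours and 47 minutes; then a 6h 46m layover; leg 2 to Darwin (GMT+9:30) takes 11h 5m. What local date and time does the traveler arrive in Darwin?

Cinderford is at UTC+0, so departure is already 05:49 UTC on Oct 5.
Add 6 hours 47 minutes leg 1 → 12:36 UTC.
Add 6 hours 46 minutes layover in Tokyo → 19:22 UTC.
Add 11 hours 5 minutes leg 2 → 06:27 UTC (Oct 6).
Darwin is UTC+9:30, so local arrival = 06:27 + 9:30 = 15:57 on Oct 6.

15:57 on October 6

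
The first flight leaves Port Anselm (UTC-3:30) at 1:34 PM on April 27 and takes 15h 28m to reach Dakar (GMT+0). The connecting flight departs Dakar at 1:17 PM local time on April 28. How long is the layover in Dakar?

Convert departure to UTC: 1:34 PM + 3:30 = 5:04 PM UTC on Apr 27.
Add 15 hours and 28 minutes flight time → 8:32 AM UTC (Apr 28).
Dakar is UTC+0, so local arrival is the same: 8:32 AM on Apr 28.
Layover = 1:17 PM − 8:32 AM = 4 hours 45 minutes.

4 hours 45 minutes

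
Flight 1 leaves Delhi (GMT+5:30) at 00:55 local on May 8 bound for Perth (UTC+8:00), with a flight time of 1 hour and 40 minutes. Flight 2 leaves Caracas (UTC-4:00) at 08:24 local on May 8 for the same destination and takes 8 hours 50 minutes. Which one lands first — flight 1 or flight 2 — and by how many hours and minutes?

the first, by 24 hours 9 minutes

Flight 1 in UTC: 00:55 − 5:30 = 19:25 on May 7.
+1 hour and 40 minutes → arrive 21:05 UTC on May 7.
Flight 2 in UTC: 08:24 + 4:00 = 12:24 on May 8.
+8 hours 50 minutes → arrive 21:14 UTC on May 8.
Flight 1 lands earlier by 24 hours 9 minutes.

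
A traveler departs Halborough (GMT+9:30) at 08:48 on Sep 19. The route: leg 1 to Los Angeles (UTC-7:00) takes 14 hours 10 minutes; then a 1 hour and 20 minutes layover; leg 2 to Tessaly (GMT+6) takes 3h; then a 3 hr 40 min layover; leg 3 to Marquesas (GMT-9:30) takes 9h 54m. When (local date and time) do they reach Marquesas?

Convert departure to UTC: 08:48 − 9:30 = 23:18 UTC on Sep 18.
Add 14 hours and 10 minutes leg 1 → 13:28 UTC (Sep 19).
Add 1 hour and 20 minutes layover in Los Angeles → 14:48 UTC.
Add 3 hours leg 2 → 17:48 UTC.
Add 3 hours and 40 minutes layover in Tessaly → 21:28 UTC.
Add 9 hours 54 minutes leg 3 → 07:22 UTC (Sep 20).
Marquesas is UTC−9:30, so local arrival = 07:22 − 9:30 = 21:52 on Sep 19.

21:52 on Sep 19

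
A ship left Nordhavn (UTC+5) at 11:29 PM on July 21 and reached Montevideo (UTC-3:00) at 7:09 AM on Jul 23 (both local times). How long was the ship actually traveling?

39 hours 40 minutes

Departure in UTC: 11:29 PM − 5:00 = 6:29 PM on Jul 21.
Arrival in UTC: 7:09 AM + 3:00 = 10:09 AM on Jul 23.
Elapsed = 10:09 AM − 6:29 PM (+2 days) = 39 hours 40 minutes.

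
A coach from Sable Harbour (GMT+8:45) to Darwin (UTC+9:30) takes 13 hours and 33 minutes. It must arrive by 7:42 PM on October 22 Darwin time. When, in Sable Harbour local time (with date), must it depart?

5:24 AM on Oct 22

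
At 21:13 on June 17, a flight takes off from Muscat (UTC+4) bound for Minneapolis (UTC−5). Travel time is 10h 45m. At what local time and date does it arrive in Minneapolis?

22:58 on Jun 17

Convert departure to UTC: 21:13 − 4:00 = 17:13 UTC on Jun 17.
Add 10 hours and 45 minutes travel time → 03:58 UTC (Jun 18).
Minneapolis is UTC−5:00, so local arrival = 03:58 − 5:00 = 22:58 on Jun 17.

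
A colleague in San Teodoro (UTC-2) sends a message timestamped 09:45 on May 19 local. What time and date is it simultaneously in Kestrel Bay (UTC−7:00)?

04:45 on May 19

In UTC: 09:45 + 2:00 = 11:45 on May 19.
Kestrel Bay is UTC−7:00: 11:45 − 7:00 = 04:45 on May 19.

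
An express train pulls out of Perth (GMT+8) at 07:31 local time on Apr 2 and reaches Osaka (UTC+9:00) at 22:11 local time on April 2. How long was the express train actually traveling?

Departure in UTC: 07:31 − 8:00 = 23:31 on Apr 1.
Arrival in UTC: 22:11 − 9:00 = 13:11 on Apr 2.
Elapsed = 13:11 − 23:31 (+1 day) = 13 hours 40 minutes.

13 hours 40 minutes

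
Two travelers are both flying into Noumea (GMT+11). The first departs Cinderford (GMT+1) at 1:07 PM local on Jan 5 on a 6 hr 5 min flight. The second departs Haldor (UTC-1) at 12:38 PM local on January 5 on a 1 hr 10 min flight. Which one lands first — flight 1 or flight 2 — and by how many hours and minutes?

the second, by 3 hours 24 minutes

Flight 1 in UTC: 1:07 PM − 1:00 = 12:07 PM on Jan 5.
+6 hours 5 minutes → arrive 6:12 PM UTC on Jan 5.
Flight 2 in UTC: 12:38 PM + 1:00 = 1:38 PM on Jan 5.
+1 hour 10 minutes → arrive 2:48 PM UTC on Jan 5.
Flight 2 lands earlier by 3 hours 24 minutes.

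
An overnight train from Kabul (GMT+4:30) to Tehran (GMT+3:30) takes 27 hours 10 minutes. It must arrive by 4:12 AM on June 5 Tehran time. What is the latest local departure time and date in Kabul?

2:02 AM on Jun 4

Target arrival in UTC: 4:12 AM − 3:30 = 12:42 AM on Jun 5.
Subtract 27 hours and 10 minutes → departure 9:32 PM UTC on Jun 3.
Kabul is UTC+4:30: 9:32 PM + 4:30 = 2:02 AM on Jun 4.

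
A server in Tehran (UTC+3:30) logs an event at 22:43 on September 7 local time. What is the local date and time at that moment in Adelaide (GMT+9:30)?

04:43 on September 8

In UTC: 22:43 − 3:30 = 19:13 on Sep 7.
Adelaide is UTC+9:30: 19:13 + 9:30 = 04:43 on Sep 8.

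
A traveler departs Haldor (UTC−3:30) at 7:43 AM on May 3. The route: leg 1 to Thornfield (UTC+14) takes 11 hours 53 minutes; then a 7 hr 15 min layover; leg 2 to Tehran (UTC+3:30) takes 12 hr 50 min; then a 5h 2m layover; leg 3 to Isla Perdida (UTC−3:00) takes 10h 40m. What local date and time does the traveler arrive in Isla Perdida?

7:53 AM on May 5

Convert departure to UTC: 7:43 AM + 3:30 = 11:13 AM UTC on May 3.
Add 11 hours 53 minutes leg 1 → 11:06 PM UTC.
Add 7 hours and 15 minutes layover in Thornfield → 6:21 AM UTC (May 4).
Add 12 hours and 50 minutes leg 2 → 7:11 PM UTC.
Add 5 hours and 2 minutes layover in Tehran → 12:13 AM UTC (May 5).
Add 10 hours and 40 minutes leg 3 → 10:53 AM UTC.
Isla Perdida is UTC−3:00, so local arrival = 10:53 AM − 3:00 = 7:53 AM on May 5.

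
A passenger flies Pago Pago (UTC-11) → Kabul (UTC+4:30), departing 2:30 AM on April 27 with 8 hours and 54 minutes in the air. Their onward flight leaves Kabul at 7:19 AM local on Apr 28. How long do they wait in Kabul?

4 hours 25 minutes

Convert departure to UTC: 2:30 AM + 11:00 = 1:30 PM UTC on Apr 27.
Add 8 hours 54 minutes flight time → 10:24 PM UTC.
Kabul is UTC+4:30, so local arrival = 10:24 PM + 4:30 = 2:54 AM on Apr 28.
Layover = 7:19 AM − 2:54 AM = 4 hours 25 minutes.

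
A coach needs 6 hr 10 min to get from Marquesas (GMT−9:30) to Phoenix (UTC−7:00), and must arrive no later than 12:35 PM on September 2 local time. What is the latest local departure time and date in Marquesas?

Target arrival in UTC: 12:35 PM + 7:00 = 7:35 PM on Sep 2.
Subtract 6 hours and 10 minutes → departure 1:25 PM UTC on Sep 2.
Marquesas is UTC−9:30: 1:25 PM − 9:30 = 3:55 AM on Sep 2.

3:55 AM on September 2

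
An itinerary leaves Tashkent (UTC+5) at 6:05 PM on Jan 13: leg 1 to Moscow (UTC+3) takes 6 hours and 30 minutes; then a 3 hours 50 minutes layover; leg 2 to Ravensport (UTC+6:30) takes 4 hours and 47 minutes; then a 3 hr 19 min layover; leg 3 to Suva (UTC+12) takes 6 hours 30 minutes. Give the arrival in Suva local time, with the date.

2:01 AM on Jan 15

Convert departure to UTC: 6:05 PM − 5:00 = 1:05 PM UTC on Jan 13.
Add 6 hours and 30 minutes leg 1 → 7:35 PM UTC.
Add 3 hours 50 minutes layover in Moscow → 11:25 PM UTC.
Add 4 hours and 47 minutes leg 2 → 4:12 AM UTC (Jan 14).
Add 3 hours and 19 minutes layover in Ravensport → 7:31 AM UTC.
Add 6 hours 30 minutes leg 3 → 2:01 PM UTC.
Suva is UTC+12:00, so local arrival = 2:01 PM + 12:00 = 2:01 AM on Jan 15.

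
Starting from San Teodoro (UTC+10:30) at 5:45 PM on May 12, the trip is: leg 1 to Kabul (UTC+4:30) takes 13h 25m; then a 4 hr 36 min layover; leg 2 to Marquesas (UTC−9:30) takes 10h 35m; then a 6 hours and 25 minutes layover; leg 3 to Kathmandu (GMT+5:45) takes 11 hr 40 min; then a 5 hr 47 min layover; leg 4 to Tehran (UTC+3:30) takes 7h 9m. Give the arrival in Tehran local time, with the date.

10:22 PM on May 14

Convert departure to UTC: 5:45 PM − 10:30 = 7:15 AM UTC on May 12.
Add 13 hours 25 minutes leg 1 → 8:40 PM UTC.
Add 4 hours and 36 minutes layover in Kabul → 1:16 AM UTC (May 13).
Add 10 hours 35 minutes leg 2 → 11:51 AM UTC.
Add 6 hours 25 minutes layover in Marquesas → 6:16 PM UTC.
Add 11 hours 40 minutes leg 3 → 5:56 AM UTC (May 14).
Add 5 hours 47 minutes layover in Kathmandu → 11:43 AM UTC.
Add 7 hours and 9 minutes leg 4 → 6:52 PM UTC.
Tehran is UTC+3:30, so local arrival = 6:52 PM + 3:30 = 10:22 PM on May 14.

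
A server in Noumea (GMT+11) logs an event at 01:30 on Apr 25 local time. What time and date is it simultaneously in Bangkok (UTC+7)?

21:30 on Apr 24

In UTC: 01:30 − 11:00 = 14:30 on Apr 24.
Bangkok is UTC+7:00: 14:30 + 7:00 = 21:30 on Apr 24.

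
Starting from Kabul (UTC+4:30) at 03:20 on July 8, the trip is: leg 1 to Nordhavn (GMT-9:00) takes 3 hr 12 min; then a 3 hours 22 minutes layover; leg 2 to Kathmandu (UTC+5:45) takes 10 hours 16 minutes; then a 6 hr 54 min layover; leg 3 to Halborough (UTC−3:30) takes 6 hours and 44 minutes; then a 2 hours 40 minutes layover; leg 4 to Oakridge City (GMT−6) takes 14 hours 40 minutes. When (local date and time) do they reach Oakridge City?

16:38 on July 9

Convert departure to UTC: 03:20 − 4:30 = 22:50 UTC on Jul 7.
Add 3 hours 12 minutes leg 1 → 02:02 UTC (Jul 8).
Add 3 hours 22 minutes layover in Nordhavn → 05:24 UTC.
Add 10 hours 16 minutes leg 2 → 15:40 UTC.
Add 6 hours 54 minutes layover in Kathmandu → 22:34 UTC.
Add 6 hours and 44 minutes leg 3 → 05:18 UTC (Jul 9).
Add 2 hours 40 minutes layover in Halborough → 07:58 UTC.
Add 14 hours and 40 minutes leg 4 → 22:38 UTC.
Oakridge City is UTC−6:00, so local arrival = 22:38 − 6:00 = 16:38 on Jul 9.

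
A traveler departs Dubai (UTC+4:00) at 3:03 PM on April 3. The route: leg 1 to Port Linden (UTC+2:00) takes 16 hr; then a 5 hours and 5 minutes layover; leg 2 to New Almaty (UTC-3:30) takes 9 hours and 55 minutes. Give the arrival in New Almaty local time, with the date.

2:33 PM on Apr 4

Convert departure to UTC: 3:03 PM − 4:00 = 11:03 AM UTC on Apr 3.
Add 16 hours leg 1 → 3:03 AM UTC (Apr 4).
Add 5 hours 5 minutes layover in Port Linden → 8:08 AM UTC.
Add 9 hours 55 minutes leg 2 → 6:03 PM UTC.
New Almaty is UTC−3:30, so local arrival = 6:03 PM − 3:30 = 2:33 PM on Apr 4.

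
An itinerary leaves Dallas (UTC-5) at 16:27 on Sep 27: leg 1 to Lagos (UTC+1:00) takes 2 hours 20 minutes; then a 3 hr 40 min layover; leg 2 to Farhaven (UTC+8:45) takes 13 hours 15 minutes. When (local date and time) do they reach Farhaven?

Convert departure to UTC: 16:27 + 5:00 = 21:27 UTC on Sep 27.
Add 2 hours 20 minutes leg 1 → 23:47 UTC.
Add 3 hours 40 minutes layover in Lagos → 03:27 UTC (Sep 28).
Add 13 hours 15 minutes leg 2 → 16:42 UTC.
Farhaven is UTC+8:45, so local arrival = 16:42 + 8:45 = 01:27 on Sep 29.

01:27 on Sep 29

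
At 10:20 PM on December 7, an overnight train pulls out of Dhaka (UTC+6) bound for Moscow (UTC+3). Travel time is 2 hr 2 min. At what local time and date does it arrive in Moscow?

Convert departure to UTC: 10:20 PM − 6:00 = 4:20 PM UTC on Dec 7.
Add 2 hours 2 minutes travel time → 6:22 PM UTC.
Moscow is UTC+3:00, so local arrival = 6:22 PM + 3:00 = 9:22 PM on Dec 7.

9:22 PM on Dec 7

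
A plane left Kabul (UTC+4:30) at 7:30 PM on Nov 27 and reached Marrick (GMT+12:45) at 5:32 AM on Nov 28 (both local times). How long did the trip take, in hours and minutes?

1 hour 47 minutes

Departure in UTC: 7:30 PM − 4:30 = 3:00 PM on Nov 27.
Arrival in UTC: 5:32 AM − 12:45 = 4:47 PM on Nov 27.
Elapsed = 4:47 PM − 3:00 PM = 1 hour 47 minutes.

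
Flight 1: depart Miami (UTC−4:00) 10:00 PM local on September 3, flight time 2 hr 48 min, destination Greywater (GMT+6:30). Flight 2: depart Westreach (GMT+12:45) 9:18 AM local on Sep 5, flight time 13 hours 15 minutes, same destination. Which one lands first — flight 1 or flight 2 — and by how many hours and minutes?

the first, by 29 hours

Flight 1 in UTC: 10:00 PM + 4:00 = 2:00 AM on Sep 4.
+2 hours 48 minutes → arrive 4:48 AM UTC on Sep 4.
Flight 2 in UTC: 9:18 AM − 12:45 = 8:33 PM on Sep 4.
+13 hours 15 minutes → arrive 9:48 AM UTC on Sep 5.
Flight 1 lands earlier by 29 hours.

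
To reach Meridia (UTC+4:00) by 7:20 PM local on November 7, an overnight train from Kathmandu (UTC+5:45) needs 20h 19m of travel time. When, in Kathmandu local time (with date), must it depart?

12:46 AM on November 7

Target arrival in UTC: 7:20 PM − 4:00 = 3:20 PM on Nov 7.
Subtract 20 hours and 19 minutes → departure 7:01 PM UTC on Nov 6.
Kathmandu is UTC+5:45: 7:01 PM + 5:45 = 12:46 AM on Nov 7.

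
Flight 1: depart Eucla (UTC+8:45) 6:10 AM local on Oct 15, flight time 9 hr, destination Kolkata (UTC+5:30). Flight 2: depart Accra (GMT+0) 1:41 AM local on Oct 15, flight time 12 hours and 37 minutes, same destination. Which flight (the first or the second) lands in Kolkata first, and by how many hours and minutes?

Flight 1 in UTC: 6:10 AM − 8:45 = 9:25 PM on Oct 14.
+9 hours → arrive 6:25 AM UTC on Oct 15.
Flight 2 departs at 1:41 AM UTC (Oct 15).
+12 hours 37 minutes → arrive 2:18 PM UTC on Oct 15.
Flight 1 lands earlier by 7 hours 53 minutes.

the first, by 7 hours 53 minutes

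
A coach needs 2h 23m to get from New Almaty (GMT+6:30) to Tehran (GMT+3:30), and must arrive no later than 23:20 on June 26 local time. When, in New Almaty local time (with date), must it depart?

23:57 on June 26

Target arrival in UTC: 23:20 − 3:30 = 19:50 on Jun 26.
Subtract 2 hours and 23 minutes → departure 17:27 UTC on Jun 26.
New Almaty is UTC+6:30: 17:27 + 6:30 = 23:57 on Jun 26.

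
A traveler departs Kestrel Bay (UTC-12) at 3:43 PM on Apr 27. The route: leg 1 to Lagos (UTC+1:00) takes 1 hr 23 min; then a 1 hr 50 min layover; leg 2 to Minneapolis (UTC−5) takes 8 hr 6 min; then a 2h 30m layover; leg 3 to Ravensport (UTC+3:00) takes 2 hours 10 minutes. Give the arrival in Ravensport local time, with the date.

10:42 PM on April 28

Convert departure to UTC: 3:43 PM + 12:00 = 3:43 AM UTC on Apr 28.
Add 1 hour and 23 minutes leg 1 → 5:06 AM UTC.
Add 1 hour 50 minutes layover in Lagos → 6:56 AM UTC.
Add 8 hours and 6 minutes leg 2 → 3:02 PM UTC.
Add 2 hours 30 minutes layover in Minneapolis → 5:32 PM UTC.
Add 2 hours 10 minutes leg 3 → 7:42 PM UTC.
Ravensport is UTC+3:00, so local arrival = 7:42 PM + 3:00 = 10:42 PM on Apr 28.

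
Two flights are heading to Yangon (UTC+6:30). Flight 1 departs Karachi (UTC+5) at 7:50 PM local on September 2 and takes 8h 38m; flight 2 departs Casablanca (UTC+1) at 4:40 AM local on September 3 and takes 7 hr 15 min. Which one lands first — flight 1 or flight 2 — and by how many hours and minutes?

Flight 1 in UTC: 7:50 PM − 5:00 = 2:50 PM on Sep 2.
+8 hours 38 minutes → arrive 11:28 PM UTC on Sep 2.
Flight 2 in UTC: 4:40 AM − 1:00 = 3:40 AM on Sep 3.
+7 hours and 15 minutes → arrive 10:55 AM UTC on Sep 3.
Flight 1 lands earlier by 11 hours 27 minutes.

the first, by 11 hours 27 minutes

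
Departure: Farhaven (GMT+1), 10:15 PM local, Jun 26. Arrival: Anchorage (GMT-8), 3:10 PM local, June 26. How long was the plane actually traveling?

Anchorage is 9:00 behind Farhaven.
Clock-face elapsed time (ignoring zones) is −7 hours 5 minutes.
Actual elapsed = −7 hours 5 minutes + 9:00 = 1 hour 55 minutes.

1 hour 55 minutes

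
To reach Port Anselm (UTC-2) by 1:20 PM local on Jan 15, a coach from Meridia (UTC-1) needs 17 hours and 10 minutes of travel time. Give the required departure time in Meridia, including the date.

9:10 PM on Jan 14

Target arrival in UTC: 1:20 PM + 2:00 = 3:20 PM on Jan 15.
Subtract 17 hours and 10 minutes → departure 10:10 PM UTC on Jan 14.
Meridia is UTC−1:00: 10:10 PM − 1:00 = 9:10 PM on Jan 14.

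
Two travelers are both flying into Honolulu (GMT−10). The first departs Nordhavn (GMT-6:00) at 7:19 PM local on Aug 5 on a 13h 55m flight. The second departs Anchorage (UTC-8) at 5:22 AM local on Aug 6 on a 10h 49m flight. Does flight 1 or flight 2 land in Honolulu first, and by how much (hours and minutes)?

the first, by 8 hours 57 minutes

Flight 1 in UTC: 7:19 PM + 6:00 = 1:19 AM on Aug 6.
+13 hours 55 minutes → arrive 3:14 PM UTC on Aug 6.
Flight 2 in UTC: 5:22 AM + 8:00 = 1:22 PM on Aug 6.
+10 hours and 49 minutes → arrive 12:11 AM UTC on Aug 7.
Flight 1 lands earlier by 8 hours 57 minutes.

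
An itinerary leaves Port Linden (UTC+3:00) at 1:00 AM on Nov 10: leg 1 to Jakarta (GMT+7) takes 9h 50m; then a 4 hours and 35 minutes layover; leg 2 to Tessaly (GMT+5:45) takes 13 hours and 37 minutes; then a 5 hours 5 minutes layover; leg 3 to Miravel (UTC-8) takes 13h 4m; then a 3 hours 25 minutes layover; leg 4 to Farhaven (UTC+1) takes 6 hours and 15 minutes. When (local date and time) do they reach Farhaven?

Convert departure to UTC: 1:00 AM − 3:00 = 10:00 PM UTC on Nov 9.
Add 9 hours and 50 minutes leg 1 → 7:50 AM UTC (Nov 10).
Add 4 hours and 35 minutes layover in Jakarta → 12:25 PM UTC.
Add 13 hours 37 minutes leg 2 → 2:02 AM UTC (Nov 11).
Add 5 hours and 5 minutes layover in Tessaly → 7:07 AM UTC.
Add 13 hours and 4 minutes leg 3 → 8:11 PM UTC.
Add 3 hours 25 minutes layover in Miravel → 11:36 PM UTC.
Add 6 hours and 15 minutes leg 4 → 5:51 AM UTC (Nov 12).
Farhaven is UTC+1:00, so local arrival = 5:51 AM + 1:00 = 6:51 AM on Nov 12.

6:51 AM on Nov 12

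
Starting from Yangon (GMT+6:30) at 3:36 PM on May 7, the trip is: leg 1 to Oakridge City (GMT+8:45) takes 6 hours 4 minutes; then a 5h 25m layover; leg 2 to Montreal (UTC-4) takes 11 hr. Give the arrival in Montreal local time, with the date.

Convert departure to UTC: 3:36 PM − 6:30 = 9:06 AM UTC on May 7.
Add 6 hours and 4 minutes leg 1 → 3:10 PM UTC.
Add 5 hours and 25 minutes layover in Oakridge City → 8:35 PM UTC.
Add 11 hours leg 2 → 7:35 AM UTC (May 8).
Montreal is UTC−4:00, so local arrival = 7:35 AM − 4:00 = 3:35 AM on May 8.

3:35 AM on May 8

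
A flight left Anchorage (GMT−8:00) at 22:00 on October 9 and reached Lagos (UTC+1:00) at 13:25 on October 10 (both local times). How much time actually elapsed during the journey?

Departure in UTC: 22:00 + 8:00 = 06:00 on Oct 10.
Arrival in UTC: 13:25 − 1:00 = 12:25 on Oct 10.
Elapsed = 12:25 − 06:00 = 6 hours 25 minutes.

6 hours 25 minutes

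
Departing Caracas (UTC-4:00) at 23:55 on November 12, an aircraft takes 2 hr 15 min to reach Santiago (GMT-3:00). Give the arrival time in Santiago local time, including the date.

Santiago is 1:00 ahead of Caracas.
After 2 hours and 15 minutes it is 02:10 (Nov 13) in Caracas.
Shift by the zone difference: 02:10 + 1:00 = 03:10 on Nov 13 in Santiago.

03:10 on November 13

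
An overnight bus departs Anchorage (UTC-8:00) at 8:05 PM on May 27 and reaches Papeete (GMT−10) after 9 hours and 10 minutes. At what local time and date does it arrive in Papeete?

Convert departure to UTC: 8:05 PM + 8:00 = 4:05 AM UTC on May 28.
Add 9 hours and 10 minutes travel time → 1:15 PM UTC.
Papeete is UTC−10:00, so local arrival = 1:15 PM − 10:00 = 3:15 AM on May 28.

3:15 AM on May 28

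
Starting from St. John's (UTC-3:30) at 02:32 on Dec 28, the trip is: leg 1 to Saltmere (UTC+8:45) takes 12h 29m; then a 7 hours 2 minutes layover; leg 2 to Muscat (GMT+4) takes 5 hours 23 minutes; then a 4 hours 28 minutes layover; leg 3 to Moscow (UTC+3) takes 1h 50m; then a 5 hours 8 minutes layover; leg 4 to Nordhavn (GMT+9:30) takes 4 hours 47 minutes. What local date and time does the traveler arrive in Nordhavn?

08:39 on Dec 30

Convert departure to UTC: 02:32 + 3:30 = 06:02 UTC on Dec 28.
Add 12 hours 29 minutes leg 1 → 18:31 UTC.
Add 7 hours and 2 minutes layover in Saltmere → 01:33 UTC (Dec 29).
Add 5 hours and 23 minutes leg 2 → 06:56 UTC.
Add 4 hours and 28 minutes layover in Muscat → 11:24 UTC.
Add 1 hour and 50 minutes leg 3 → 13:14 UTC.
Add 5 hours 8 minutes layover in Moscow → 18:22 UTC.
Add 4 hours and 47 minutes leg 4 → 23:09 UTC.
Nordhavn is UTC+9:30, so local arrival = 23:09 + 9:30 = 08:39 on Dec 30.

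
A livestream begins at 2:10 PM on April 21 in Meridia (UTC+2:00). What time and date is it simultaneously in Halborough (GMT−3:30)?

Halborough is 5:30 behind Meridia.
Shift by the zone difference: 2:10 PM − 5:30 = 8:40 AM on Apr 21 in Halborough.

8:40 AM on April 21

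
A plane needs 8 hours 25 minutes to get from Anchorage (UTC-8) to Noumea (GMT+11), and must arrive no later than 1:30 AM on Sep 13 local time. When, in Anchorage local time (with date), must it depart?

Target arrival in UTC: 1:30 AM − 11:00 = 2:30 PM on Sep 12.
Subtract 8 hours 25 minutes → departure 6:05 AM UTC on Sep 12.
Anchorage is UTC−8:00: 6:05 AM − 8:00 = 10:05 PM on Sep 11.

10:05 PM on September 11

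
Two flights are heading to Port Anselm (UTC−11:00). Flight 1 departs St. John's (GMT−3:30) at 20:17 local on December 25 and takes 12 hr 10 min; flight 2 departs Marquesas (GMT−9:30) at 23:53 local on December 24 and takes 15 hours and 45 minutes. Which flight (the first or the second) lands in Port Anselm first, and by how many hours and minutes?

Flight 1 in UTC: 20:17 + 3:30 = 23:47 on Dec 25.
+12 hours 10 minutes → arrive 11:57 UTC on Dec 26.
Flight 2 in UTC: 23:53 + 9:30 = 09:23 on Dec 25.
+15 hours 45 minutes → arrive 01:08 UTC on Dec 26.
Flight 2 lands earlier by 10 hours 49 minutes.

the second, by 10 hours 49 minutes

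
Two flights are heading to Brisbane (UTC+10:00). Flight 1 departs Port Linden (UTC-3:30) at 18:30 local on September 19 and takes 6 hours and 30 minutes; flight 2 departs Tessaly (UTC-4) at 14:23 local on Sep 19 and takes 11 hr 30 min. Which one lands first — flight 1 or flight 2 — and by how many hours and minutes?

the first, by 1 hour 23 minutes

Flight 1 in UTC: 18:30 + 3:30 = 22:00 on Sep 19.
+6 hours and 30 minutes → arrive 04:30 UTC on Sep 20.
Flight 2 in UTC: 14:23 + 4:00 = 18:23 on Sep 19.
+11 hours and 30 minutes → arrive 05:53 UTC on Sep 20.
Flight 1 lands earlier by 1 hour 23 minutes.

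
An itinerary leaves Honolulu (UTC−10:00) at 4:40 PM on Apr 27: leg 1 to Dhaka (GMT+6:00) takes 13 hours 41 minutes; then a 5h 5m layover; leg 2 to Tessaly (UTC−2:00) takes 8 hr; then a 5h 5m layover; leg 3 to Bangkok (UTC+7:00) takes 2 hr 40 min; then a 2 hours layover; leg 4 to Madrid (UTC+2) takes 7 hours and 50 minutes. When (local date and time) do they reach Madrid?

Convert departure to UTC: 4:40 PM + 10:00 = 2:40 AM UTC on Apr 28.
Add 13 hours and 41 minutes leg 1 → 4:21 PM UTC.
Add 5 hours and 5 minutes layover in Dhaka → 9:26 PM UTC.
Add 8 hours leg 2 → 5:26 AM UTC (Apr 29).
Add 5 hours and 5 minutes layover in Tessaly → 10:31 AM UTC.
Add 2 hours 40 minutes leg 3 → 1:11 PM UTC.
Add 2 hours layover in Bangkok → 3:11 PM UTC.
Add 7 hours and 50 minutes leg 4 → 11:01 PM UTC.
Madrid is UTC+2:00, so local arrival = 11:01 PM + 2:00 = 1:01 AM on Apr 30.

1:01 AM on April 30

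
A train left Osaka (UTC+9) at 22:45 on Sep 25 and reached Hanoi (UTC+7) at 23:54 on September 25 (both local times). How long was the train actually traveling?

Departure in UTC: 22:45 − 9:00 = 13:45 on Sep 25.
Arrival in UTC: 23:54 − 7:00 = 16:54 on Sep 25.
Elapsed = 16:54 − 13:45 = 3 hours 9 minutes.

3 hours 9 minutes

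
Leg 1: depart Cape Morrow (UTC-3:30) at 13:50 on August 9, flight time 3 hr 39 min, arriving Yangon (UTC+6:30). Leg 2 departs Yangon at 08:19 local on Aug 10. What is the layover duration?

4 hours 50 minutes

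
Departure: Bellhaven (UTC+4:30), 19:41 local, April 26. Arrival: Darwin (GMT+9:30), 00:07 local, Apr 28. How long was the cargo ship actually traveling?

23 hours 26 minutes

Departure in UTC: 19:41 − 4:30 = 15:11 on Apr 26.
Arrival in UTC: 00:07 − 9:30 = 14:37 on Apr 27.
Elapsed = 14:37 − 15:11 (+1 day) = 23 hours 26 minutes.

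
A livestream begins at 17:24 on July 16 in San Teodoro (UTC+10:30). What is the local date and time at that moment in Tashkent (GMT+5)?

11:54 on July 16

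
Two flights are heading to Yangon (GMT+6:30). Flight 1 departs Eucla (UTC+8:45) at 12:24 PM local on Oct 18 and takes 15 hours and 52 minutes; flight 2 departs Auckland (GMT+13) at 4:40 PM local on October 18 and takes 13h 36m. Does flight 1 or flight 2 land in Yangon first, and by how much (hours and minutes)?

the second, by 2 hours 15 minutes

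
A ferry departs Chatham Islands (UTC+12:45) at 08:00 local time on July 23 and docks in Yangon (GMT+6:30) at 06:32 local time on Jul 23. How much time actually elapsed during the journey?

Yangon is 6:15 behind Chatham Islands.
Clock-face elapsed time (ignoring zones) is −1 hour 28 minutes.
Actual elapsed = −1 hour 28 minutes + 6:15 = 4 hours 47 minutes.

4 hours 47 minutes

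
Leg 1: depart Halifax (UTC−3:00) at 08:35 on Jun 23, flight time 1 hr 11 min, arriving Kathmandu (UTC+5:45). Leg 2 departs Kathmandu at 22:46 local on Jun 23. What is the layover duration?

Convert departure to UTC: 08:35 + 3:00 = 11:35 UTC on Jun 23.
Add 1 hour 11 minutes flight time → 12:46 UTC.
Kathmandu is UTC+5:45, so local arrival = 12:46 + 5:45 = 18:31 on Jun 23.
Layover = 22:46 − 18:31 = 4 hours 15 minutes.

4 hours 15 minutes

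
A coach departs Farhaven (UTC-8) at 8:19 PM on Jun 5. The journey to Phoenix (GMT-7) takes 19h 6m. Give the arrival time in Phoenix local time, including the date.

Convert departure to UTC: 8:19 PM + 8:00 = 4:19 AM UTC on Jun 6.
Add 19 hours and 6 minutes travel time → 11:25 PM UTC.
Phoenix is UTC−7:00, so local arrival = 11:25 PM − 7:00 = 4:25 PM on Jun 6.

4:25 PM on June 6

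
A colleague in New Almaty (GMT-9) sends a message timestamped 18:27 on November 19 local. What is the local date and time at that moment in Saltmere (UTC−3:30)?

Saltmere is 5:30 ahead of New Almaty.
Shift by the zone difference: 18:27 + 5:30 = 23:57 on Nov 19 in Saltmere.

23:57 on November 19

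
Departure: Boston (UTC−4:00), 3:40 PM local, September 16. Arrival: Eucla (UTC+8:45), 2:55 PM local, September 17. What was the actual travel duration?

10 hours 30 minutes

Eucla is 12:45 ahead of Boston.
Clock-face elapsed time (ignoring zones) is 23 hours 15 minutes.
Actual elapsed = 23 hours 15 minutes − 12:45 = 10 hours 30 minutes.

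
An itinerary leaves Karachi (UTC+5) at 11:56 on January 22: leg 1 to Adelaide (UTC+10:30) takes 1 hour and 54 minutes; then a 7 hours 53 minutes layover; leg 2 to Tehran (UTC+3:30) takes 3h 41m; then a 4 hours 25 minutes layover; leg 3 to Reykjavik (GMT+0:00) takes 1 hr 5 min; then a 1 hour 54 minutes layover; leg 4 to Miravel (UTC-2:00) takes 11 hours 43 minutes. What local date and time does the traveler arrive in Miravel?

Convert departure to UTC: 11:56 − 5:00 = 06:56 UTC on Jan 22.
Add 1 hour and 54 minutes leg 1 → 08:50 UTC.
Add 7 hours and 53 minutes layover in Adelaide → 16:43 UTC.
Add 3 hours 41 minutes leg 2 → 20:24 UTC.
Add 4 hours and 25 minutes layover in Tehran → 00:49 UTC (Jan 23).
Add 1 hour and 5 minutes leg 3 → 01:54 UTC.
Add 1 hour 54 minutes layover in Reykjavik → 03:48 UTC.
Add 11 hours and 43 minutes leg 4 → 15:31 UTC.
Miravel is UTC−2:00, so local arrival = 15:31 − 2:00 = 13:31 on Jan 23.

13:31 on January 23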